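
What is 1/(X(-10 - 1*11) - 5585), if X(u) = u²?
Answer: -1/5144 ≈ -0.00019440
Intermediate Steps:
1/(X(-10 - 1*11) - 5585) = 1/((-10 - 1*11)² - 5585) = 1/((-10 - 11)² - 5585) = 1/((-21)² - 5585) = 1/(441 - 5585) = 1/(-5144) = -1/5144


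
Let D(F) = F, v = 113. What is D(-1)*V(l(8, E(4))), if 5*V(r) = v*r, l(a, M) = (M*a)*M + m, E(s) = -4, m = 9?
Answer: -15481/5 ≈ -3096.2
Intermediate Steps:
l(a, M) = 9 + a*M² (l(a, M) = (M*a)*M + 9 = a*M² + 9 = 9 + a*M²)
V(r) = 113*r/5 (V(r) = (113*r)/5 = 113*r/5)
D(-1)*V(l(8, E(4))) = -113*(9 + 8*(-4)²)/5 = -113*(9 + 8*16)/5 = -113*(9 + 128)/5 = -113*137/5 = -1*15481/5 = -15481/5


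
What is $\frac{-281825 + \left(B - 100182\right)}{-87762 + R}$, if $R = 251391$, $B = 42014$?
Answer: $- \frac{37777}{18181} \approx -2.0778$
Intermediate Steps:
$\frac{-281825 + \left(B - 100182\right)}{-87762 + R} = \frac{-281825 + \left(42014 - 100182\right)}{-87762 + 251391} = \frac{-281825 - 58168}{163629} = \left(-339993\right) \frac{1}{163629} = - \frac{37777}{18181}$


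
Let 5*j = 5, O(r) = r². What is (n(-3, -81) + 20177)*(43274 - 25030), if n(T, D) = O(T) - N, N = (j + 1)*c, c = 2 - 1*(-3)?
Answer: 368090944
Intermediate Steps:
c = 5 (c = 2 + 3 = 5)
j = 1 (j = (⅕)*5 = 1)
N = 10 (N = (1 + 1)*5 = 2*5 = 10)
n(T, D) = -10 + T² (n(T, D) = T² - 1*10 = T² - 10 = -10 + T²)
(n(-3, -81) + 20177)*(43274 - 25030) = ((-10 + (-3)²) + 20177)*(43274 - 25030) = ((-10 + 9) + 20177)*18244 = (-1 + 20177)*18244 = 20176*18244 = 368090944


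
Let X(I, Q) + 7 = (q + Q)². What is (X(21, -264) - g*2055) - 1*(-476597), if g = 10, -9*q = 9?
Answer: 526265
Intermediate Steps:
q = -1 (q = -⅑*9 = -1)
X(I, Q) = -7 + (-1 + Q)²
(X(21, -264) - g*2055) - 1*(-476597) = ((-7 + (-1 - 264)²) - 10*2055) - 1*(-476597) = ((-7 + (-265)²) - 1*20550) + 476597 = ((-7 + 70225) - 20550) + 476597 = (70218 - 20550) + 476597 = 49668 + 476597 = 526265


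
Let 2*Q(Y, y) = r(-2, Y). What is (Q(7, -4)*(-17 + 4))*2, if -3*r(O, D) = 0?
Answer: 0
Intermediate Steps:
r(O, D) = 0 (r(O, D) = -⅓*0 = 0)
Q(Y, y) = 0 (Q(Y, y) = (½)*0 = 0)
(Q(7, -4)*(-17 + 4))*2 = (0*(-17 + 4))*2 = (0*(-13))*2 = 0*2 = 0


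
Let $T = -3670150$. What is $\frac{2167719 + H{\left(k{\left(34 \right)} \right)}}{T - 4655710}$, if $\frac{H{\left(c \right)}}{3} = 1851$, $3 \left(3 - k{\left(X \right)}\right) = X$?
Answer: $- \frac{543318}{2081465} \approx -0.26103$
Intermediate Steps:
$k{\left(X \right)} = 3 - \frac{X}{3}$
$H{\left(c \right)} = 5553$ ($H{\left(c \right)} = 3 \cdot 1851 = 5553$)
$\frac{2167719 + H{\left(k{\left(34 \right)} \right)}}{T - 4655710} = \frac{2167719 + 5553}{-3670150 - 4655710} = \frac{2173272}{-8325860} = 2173272 \left(- \frac{1}{8325860}\right) = - \frac{543318}{2081465}$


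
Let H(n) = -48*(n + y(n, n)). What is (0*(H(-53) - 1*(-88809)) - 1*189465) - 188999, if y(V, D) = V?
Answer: -378464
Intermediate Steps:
H(n) = -96*n (H(n) = -48*(n + n) = -96*n)
(0*(H(-53) - 1*(-88809)) - 1*189465) - 188999 = (0*(-96*(-53) - 1*(-88809)) - 1*189465) - 188999 = (0*(5088 + 88809) - 189465) - 188999 = (0*93897 - 189465) - 188999 = (0 - 189465) - 188999 = -189465 - 188999 = -378464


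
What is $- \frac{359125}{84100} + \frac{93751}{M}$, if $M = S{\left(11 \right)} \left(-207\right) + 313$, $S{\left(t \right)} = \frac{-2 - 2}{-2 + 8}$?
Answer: $\frac{308899749}{1517164} \approx 203.6$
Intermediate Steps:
$S{\left(t \right)} = - \frac{2}{3}$ ($S{\left(t \right)} = - \frac{4}{6} = \left(-4\right) \frac{1}{6} = - \frac{2}{3}$)
$M = 451$ ($M = \left(- \frac{2}{3}\right) \left(-207\right) + 313 = 138 + 313 = 451$)
$- \frac{359125}{84100} + \frac{93751}{M} = - \frac{359125}{84100} + \frac{93751}{451} = \left(-359125\right) \frac{1}{84100} + 93751 \cdot \frac{1}{451} = - \frac{14365}{3364} + \frac{93751}{451} = \frac{308899749}{1517164}$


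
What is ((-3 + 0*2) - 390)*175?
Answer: -68775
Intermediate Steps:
((-3 + 0*2) - 390)*175 = ((-3 + 0) - 390)*175 = (-3 - 390)*175 = -393*175 = -68775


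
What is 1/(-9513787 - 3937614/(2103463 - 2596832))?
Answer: -493369/4693803640789 ≈ -1.0511e-7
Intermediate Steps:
1/(-9513787 - 3937614/(2103463 - 2596832)) = 1/(-9513787 - 3937614/(-493369)) = 1/(-9513787 - 3937614*(-1/493369)) = 1/(-9513787 + 3937614/493369) = 1/(-4693803640789/493369) = -493369/4693803640789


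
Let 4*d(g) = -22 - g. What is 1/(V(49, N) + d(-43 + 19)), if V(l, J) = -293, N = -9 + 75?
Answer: -2/585 ≈ -0.0034188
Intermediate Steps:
N = 66
d(g) = -11/2 - g/4 (d(g) = (-22 - g)/4 = -11/2 - g/4)
1/(V(49, N) + d(-43 + 19)) = 1/(-293 + (-11/2 - (-43 + 19)/4)) = 1/(-293 + (-11/2 - 1/4*(-24))) = 1/(-293 + (-11/2 + 6)) = 1/(-293 + 1/2) = 1/(-585/2) = -2/585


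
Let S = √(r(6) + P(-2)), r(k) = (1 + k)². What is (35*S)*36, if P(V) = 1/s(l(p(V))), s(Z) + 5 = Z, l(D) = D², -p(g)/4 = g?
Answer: 2520*√42657/59 ≈ 8821.5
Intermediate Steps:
p(g) = -4*g
s(Z) = -5 + Z
P(V) = 1/(-5 + 16*V²) (P(V) = 1/(-5 + (-4*V)²) = 1/(-5 + 16*V²))
S = 2*√42657/59 (S = √((1 + 6)² + 1/(-5 + 16*(-2)²)) = √(7² + 1/(-5 + 16*4)) = √(49 + 1/(-5 + 64)) = √(49 + 1/59) = √(2892/59) = 2*√42657/59 ≈ 7.0012)
(35*S)*36 = (35*(2*√42657/59))*36 = (70*√42657/59)*36 = 2520*√42657/59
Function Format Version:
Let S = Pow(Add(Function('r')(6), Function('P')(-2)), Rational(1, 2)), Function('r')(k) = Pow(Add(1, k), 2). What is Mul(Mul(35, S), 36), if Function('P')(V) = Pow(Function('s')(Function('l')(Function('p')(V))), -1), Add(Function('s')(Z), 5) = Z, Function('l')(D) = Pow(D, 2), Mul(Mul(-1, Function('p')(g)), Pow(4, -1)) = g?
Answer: Mul(Rational(2520, 59), Pow(42657, Rational(1, 2))) ≈ 8821.5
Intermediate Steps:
Function('p')(g) = Mul(-4, g)
Function('s')(Z) = Add(-5, Z)
Function('P')(V) = Pow(Add(-5, Mul(16, Pow(V, 2))), -1) (Function('P')(V) = Pow(Add(-5, Pow(Mul(-4, V), 2)), -1) = Pow(Add(-5, Mul(16, Pow(V, 2))), -1))
S = Mul(Rational(2, 59), Pow(42657, Rational(1, 2))) (S = Pow(Add(Pow(Add(1, 6), 2), Pow(Add(-5, Mul(16, Pow(-2, 2))), -1)), Rational(1, 2)) = Pow(Add(Pow(7, 2), Pow(Add(-5, Mul(16, 4)), -1)), Rational(1, 2)) = Pow(Add(49, Pow(Add(-5, 64), -1)), Rational(1, 2)) = Pow(Add(49, Pow(59, -1)), Rational(1, 2)) = Pow(Add(49, Rational(1, 59)), Rational(1, 2)) = Pow(Rational(2892, 59), Rational(1, 2)) = Mul(Rational(2, 59), Pow(42657, Rational(1, 2))) ≈ 7.0012)
Mul(Mul(35, S), 36) = Mul(Mul(35, Mul(Rational(2, 59), Pow(42657, Rational(1, 2)))), 36) = Mul(Mul(Rational(70, 59), Pow(42657, Rational(1, 2))), 36) = Mul(Rational(2520, 59), Pow(42657, Rational(1, 2)))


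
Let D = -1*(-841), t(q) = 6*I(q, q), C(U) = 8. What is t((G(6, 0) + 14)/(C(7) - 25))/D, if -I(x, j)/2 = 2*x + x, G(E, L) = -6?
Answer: 288/14297 ≈ 0.020144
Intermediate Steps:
I(x, j) = -6*x (I(x, j) = -2*(2*x + x) = -6*x)
t(q) = -36*q (t(q) = 6*(-6*q) = -36*q)
D = 841
t((G(6, 0) + 14)/(C(7) - 25))/D = -36*(-6 + 14)/(8 - 25)/841 = -288/(-17)*(1/841) = -288*(-1)/17*(1/841) = -36*(-8/17)*(1/841) = (288/17)*(1/841) = 288/14297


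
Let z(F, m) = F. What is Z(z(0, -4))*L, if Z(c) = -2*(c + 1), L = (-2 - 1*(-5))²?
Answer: -18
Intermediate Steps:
L = 9 (L = (-2 + 5)² = 3² = 9)
Z(c) = -2 - 2*c (Z(c) = -2*(1 + c) = -2 - 2*c)
Z(z(0, -4))*L = (-2 - 2*0)*9 = (-2 + 0)*9 = -2*9 = -18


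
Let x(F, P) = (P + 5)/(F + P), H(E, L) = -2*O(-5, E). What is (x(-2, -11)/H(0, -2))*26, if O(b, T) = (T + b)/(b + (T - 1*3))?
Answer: -48/5 ≈ -9.6000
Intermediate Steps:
O(b, T) = (T + b)/(-3 + T + b) (O(b, T) = (T + b)/(b + (T - 3)) = (T + b)/(b + (-3 + T)) = (T + b)/(-3 + T + b))
H(E, L) = -2*(-5 + E)/(-8 + E) (H(E, L) = -2*(E - 5)/(-3 + E - 5) = -2*(-5 + E)/(-8 + E))
x(F, P) = (5 + P)/(F + P)
(x(-2, -11)/H(0, -2))*26 = (((5 - 11)/(-2 - 11))/((2*(5 - 1*0)/(-8 + 0))))*26 = ((-6/(-13))/((2*(5 + 0)/(-8))))*26 = ((-1/13*(-6))/((2*(-⅛)*5)))*26 = (6/(13*(-5/4)))*26 = ((6/13)*(-⅘))*26 = -24/65*26 = -48/5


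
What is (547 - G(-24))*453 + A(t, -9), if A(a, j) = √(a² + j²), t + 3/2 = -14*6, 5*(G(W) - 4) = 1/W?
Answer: 9839311/40 + 9*√365/2 ≈ 2.4607e+5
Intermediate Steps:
G(W) = 4 + 1/(5*W)
t = -171/2 (t = -3/2 - 14*6 = -3/2 - 84 = -171/2 ≈ -85.500)
(547 - G(-24))*453 + A(t, -9) = (547 - (4 + (⅕)/(-24)))*453 + √((-171/2)² + (-9)²) = (547 - (4 + (⅕)*(-1/24)))*453 + √(29241/4 + 81) = (547 - (4 - 1/120))*453 + √(29565/4) = (547 - 1*479/120)*453 + 9*√365/2 = (547 - 479/120)*453 + 9*√365/2 = (65161/120)*453 + 9*√365/2 = 9839311/40 + 9*√365/2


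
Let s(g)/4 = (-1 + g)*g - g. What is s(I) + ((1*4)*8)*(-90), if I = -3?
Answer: -2820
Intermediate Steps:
s(g) = -4*g + 4*g*(-1 + g) (s(g) = 4*((-1 + g)*g - g) = 4*(g*(-1 + g) - g) = 4*(-g + g*(-1 + g)) = -4*g + 4*g*(-1 + g))
s(I) + ((1*4)*8)*(-90) = 4*(-3)*(-2 - 3) + ((1*4)*8)*(-90) = 4*(-3)*(-5) + (4*8)*(-90) = 60 + 32*(-90) = 60 - 2880 = -2820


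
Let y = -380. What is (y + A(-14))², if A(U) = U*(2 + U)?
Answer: 44944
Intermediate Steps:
(y + A(-14))² = (-380 - 14*(2 - 14))² = (-380 - 14*(-12))² = (-380 + 168)² = (-212)² = 44944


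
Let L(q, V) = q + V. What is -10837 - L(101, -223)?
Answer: -10715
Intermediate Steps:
L(q, V) = V + q
-10837 - L(101, -223) = -10837 - (-223 + 101) = -10837 - 1*(-122) = -10837 + 122 = -10715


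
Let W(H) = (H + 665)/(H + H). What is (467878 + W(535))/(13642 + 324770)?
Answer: 25031533/18105042 ≈ 1.3826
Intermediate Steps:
W(H) = (665 + H)/(2*H) (W(H) = (665 + H)/((2*H)) = (665 + H)*(1/(2*H)) = (665 + H)/(2*H))
(467878 + W(535))/(13642 + 324770) = (467878 + (½)*(665 + 535)/535)/(13642 + 324770) = (467878 + (½)*(1/535)*1200)/338412 = (467878 + 120/107)*(1/338412) = (50063066/107)*(1/338412) = 25031533/18105042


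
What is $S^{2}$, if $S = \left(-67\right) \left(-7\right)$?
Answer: $219961$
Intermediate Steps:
$S = 469$
$S^{2} = 469^{2} = 219961$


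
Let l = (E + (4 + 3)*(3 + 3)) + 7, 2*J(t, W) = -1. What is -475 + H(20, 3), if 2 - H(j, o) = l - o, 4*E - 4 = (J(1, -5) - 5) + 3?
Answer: -4155/8 ≈ -519.38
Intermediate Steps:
J(t, W) = -½ (J(t, W) = (½)*(-1) = -½)
E = 3/8 (E = 1 + ((-½ - 5) + 3)/4 = 1 + (-11/2 + 3)/4 = 1 + (¼)*(-5/2) = 1 - 5/8 = 3/8 ≈ 0.37500)
l = 395/8 (l = (3/8 + (4 + 3)*(3 + 3)) + 7 = (3/8 + 7*6) + 7 = (3/8 + 42) + 7 = 339/8 + 7 = 395/8 ≈ 49.375)
H(j, o) = -379/8 + o (H(j, o) = 2 - (395/8 - o) = 2 + (-395/8 + o) = -379/8 + o)
-475 + H(20, 3) = -475 + (-379/8 + 3) = -475 - 355/8 = -4155/8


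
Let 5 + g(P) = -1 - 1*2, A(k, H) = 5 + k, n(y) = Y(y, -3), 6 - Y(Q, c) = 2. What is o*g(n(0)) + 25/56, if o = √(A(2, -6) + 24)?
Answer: 25/56 - 8*√31 ≈ -44.096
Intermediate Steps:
Y(Q, c) = 4 (Y(Q, c) = 6 - 1*2 = 6 - 2 = 4)
n(y) = 4
g(P) = -8 (g(P) = -5 + (-1 - 1*2) = -5 + (-1 - 2) = -5 - 3 = -8)
o = √31 (o = √((5 + 2) + 24) = √(7 + 24) = √31 ≈ 5.5678)
o*g(n(0)) + 25/56 = √31*(-8) + 25/56 = -8*√31 + 25*(1/56) = -8*√31 + 25/56 = 25/56 - 8*√31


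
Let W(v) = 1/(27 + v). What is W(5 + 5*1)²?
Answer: 1/1369 ≈ 0.00073046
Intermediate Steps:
W(5 + 5*1)² = (1/(27 + (5 + 5*1)))² = (1/(27 + (5 + 5)))² = (1/(27 + 10))² = (1/37)² = 1/1369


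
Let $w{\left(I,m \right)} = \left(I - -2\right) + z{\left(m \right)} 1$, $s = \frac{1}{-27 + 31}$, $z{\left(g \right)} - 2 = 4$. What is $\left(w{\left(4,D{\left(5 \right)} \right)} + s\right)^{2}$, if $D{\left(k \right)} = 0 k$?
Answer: $\frac{2401}{16} \approx 150.06$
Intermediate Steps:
$z{\left(g \right)} = 6$ ($z{\left(g \right)} = 2 + 4 = 6$)
$s = \frac{1}{4} \approx 0.25$
$D{\left(k \right)} = 0$
$w{\left(I,m \right)} = 8 + I$ ($w{\left(I,m \right)} = \left(I - -2\right) + 6 \cdot 1 = \left(I + 2\right) + 6 = \left(2 + I\right) + 6 = 8 + I$)
$\left(w{\left(4,D{\left(5 \right)} \right)} + s\right)^{2} = \left(\left(8 + 4\right) + \frac{1}{4}\right)^{2} = \left(12 + \frac{1}{4}\right)^{2} = \left(\frac{49}{4}\right)^{2} = \frac{2401}{16}$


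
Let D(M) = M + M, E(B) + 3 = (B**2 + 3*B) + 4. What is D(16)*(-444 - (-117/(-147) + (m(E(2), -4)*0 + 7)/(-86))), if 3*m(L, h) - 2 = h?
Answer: -29984432/2107 ≈ -14231.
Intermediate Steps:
E(B) = 1 + B**2 + 3*B (E(B) = -3 + ((B**2 + 3*B) + 4) = -3 + (4 + B**2 + 3*B) = 1 + B**2 + 3*B)
m(L, h) = 2/3 + h/3
D(M) = 2*M
D(16)*(-444 - (-117/(-147) + (m(E(2), -4)*0 + 7)/(-86))) = (2*16)*(-444 - (-117/(-147) + ((2/3 + (1/3)*(-4))*0 + 7)/(-86))) = 32*(-444 - (-117*(-1/147) + ((2/3 - 4/3)*0 + 7)*(-1/86))) = 32*(-444 - (39/49 + (-2/3*0 + 7)*(-1/86))) = 32*(-444 - (39/49 + (0 + 7)*(-1/86))) = 32*(-444 - (39/49 + 7*(-1/86))) = 32*(-444 - (39/49 - 7/86)) = 32*(-444 - 1*3011/4214) = 32*(-444 - 3011/4214) = 32*(-1874027/4214) = -29984432/2107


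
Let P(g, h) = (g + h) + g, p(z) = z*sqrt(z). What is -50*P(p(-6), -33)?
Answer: 1650 + 600*I*sqrt(6) ≈ 1650.0 + 1469.7*I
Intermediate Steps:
p(z) = z**(3/2)
P(g, h) = h + 2*g
-50*P(p(-6), -33) = -50*(-33 + 2*(-6)**(3/2)) = -50*(-33 + 2*(-6*I*sqrt(6))) = -50*(-33 - 12*I*sqrt(6)) = 1650 + 600*I*sqrt(6)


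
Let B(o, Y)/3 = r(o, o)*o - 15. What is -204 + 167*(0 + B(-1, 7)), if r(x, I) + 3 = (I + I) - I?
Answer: -5715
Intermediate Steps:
r(x, I) = -3 + I (r(x, I) = -3 + ((I + I) - I) = -3 + (2*I - I) = -3 + I)
B(o, Y) = -45 + 3*o*(-3 + o) (B(o, Y) = 3*((-3 + o)*o - 15) = 3*(o*(-3 + o) - 15) = 3*(-15 + o*(-3 + o)) = -45 + 3*o*(-3 + o))
-204 + 167*(0 + B(-1, 7)) = -204 + 167*(0 + (-45 + 3*(-1)*(-3 - 1))) = -204 + 167*(0 + (-45 + 3*(-1)*(-4))) = -204 + 167*(0 + (-45 + 12)) = -204 + 167*(0 - 33) = -204 + 167*(-33) = -204 - 5511 = -5715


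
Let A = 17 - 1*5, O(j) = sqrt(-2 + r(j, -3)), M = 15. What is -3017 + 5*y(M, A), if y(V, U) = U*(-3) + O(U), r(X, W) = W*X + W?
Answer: -3197 + 5*I*sqrt(41) ≈ -3197.0 + 32.016*I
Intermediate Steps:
r(X, W) = W + W*X
O(j) = sqrt(-5 - 3*j) (O(j) = sqrt(-2 - 3*(1 + j)) = sqrt(-2 + (-3 - 3*j)) = sqrt(-5 - 3*j))
A = 12 (A = 17 - 5 = 12)
y(V, U) = sqrt(-5 - 3*U) - 3*U (y(V, U) = U*(-3) + sqrt(-5 - 3*U) = -3*U + sqrt(-5 - 3*U) = sqrt(-5 - 3*U) - 3*U)
-3017 + 5*y(M, A) = -3017 + 5*(sqrt(-5 - 3*12) - 3*12) = -3017 + 5*(sqrt(-5 - 36) - 36) = -3017 + 5*(sqrt(-41) - 36) = -3017 + 5*(I*sqrt(41) - 36) = -3017 + 5*(-36 + I*sqrt(41)) = -3017 + (-180 + 5*I*sqrt(41)) = -3197 + 5*I*sqrt(41)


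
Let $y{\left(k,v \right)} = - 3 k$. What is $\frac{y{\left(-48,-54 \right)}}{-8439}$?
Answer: $- \frac{48}{2813} \approx -0.017064$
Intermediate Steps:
$\frac{y{\left(-48,-54 \right)}}{-8439} = \frac{\left(-3\right) \left(-48\right)}{-8439} = 144 \left(- \frac{1}{8439}\right) = - \frac{48}{2813}$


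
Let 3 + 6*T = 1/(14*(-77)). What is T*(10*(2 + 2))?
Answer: -32350/1617 ≈ -20.006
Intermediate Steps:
T = -3235/6468 (T = -1/2 + 1/(6*((14*(-77)))) = -1/2 + (1/6)/(-1078) = -1/2 + (1/6)*(-1/1078) = -1/2 - 1/6468 = -3235/6468 ≈ -0.50015)
T*(10*(2 + 2)) = -16175*(2 + 2)/3234 = -16175*4/3234 = -3235/6468*40 = -32350/1617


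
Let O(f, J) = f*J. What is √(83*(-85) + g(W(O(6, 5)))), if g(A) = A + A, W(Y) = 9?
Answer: I*√7037 ≈ 83.887*I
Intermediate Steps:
O(f, J) = J*f
g(A) = 2*A
√(83*(-85) + g(W(O(6, 5)))) = √(83*(-85) + 2*9) = √(-7055 + 18) = √(-7037) = I*√7037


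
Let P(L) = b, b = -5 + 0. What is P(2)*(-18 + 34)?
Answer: -80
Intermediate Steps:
b = -5
P(L) = -5
P(2)*(-18 + 34) = -5*(-18 + 34) = -5*16 = -80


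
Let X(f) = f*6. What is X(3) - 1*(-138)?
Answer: 156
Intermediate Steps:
X(f) = 6*f
X(3) - 1*(-138) = 6*3 - 1*(-138) = 18 + 138 = 156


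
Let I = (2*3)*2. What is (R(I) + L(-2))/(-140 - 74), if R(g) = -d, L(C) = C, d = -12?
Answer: -5/107 ≈ -0.046729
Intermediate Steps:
I = 12 (I = 6*2 = 12)
R(g) = 12 (R(g) = -1*(-12) = 12)
(R(I) + L(-2))/(-140 - 74) = (12 - 2)/(-140 - 74) = 10/(-214) = 10*(-1/214) = -5/107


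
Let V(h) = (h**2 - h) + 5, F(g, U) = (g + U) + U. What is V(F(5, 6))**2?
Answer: 76729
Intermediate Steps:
F(g, U) = g + 2*U (F(g, U) = (U + g) + U = g + 2*U)
V(h) = 5 + h**2 - h
V(F(5, 6))**2 = (5 + (5 + 2*6)**2 - (5 + 2*6))**2 = (5 + (5 + 12)**2 - (5 + 12))**2 = (5 + 17**2 - 1*17)**2 = (5 + 289 - 17)**2 = 277**2 = 76729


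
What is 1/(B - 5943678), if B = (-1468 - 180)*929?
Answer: -1/7474670 ≈ -1.3379e-7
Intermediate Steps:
B = -1530992 (B = -1648*929 = -1530992)
1/(B - 5943678) = 1/(-1530992 - 5943678) = 1/(-7474670) = -1/7474670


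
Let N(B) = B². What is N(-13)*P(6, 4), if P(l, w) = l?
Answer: 1014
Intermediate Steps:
N(-13)*P(6, 4) = (-13)²*6 = 169*6 = 1014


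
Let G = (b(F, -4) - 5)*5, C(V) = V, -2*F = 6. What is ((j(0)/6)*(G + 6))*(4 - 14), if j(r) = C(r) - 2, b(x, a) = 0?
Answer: -190/3 ≈ -63.333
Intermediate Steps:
F = -3 (F = -½*6 = -3)
j(r) = -2 + r (j(r) = r - 2 = -2 + r)
G = -25 (G = (0 - 5)*5 = -5*5 = -25)
((j(0)/6)*(G + 6))*(4 - 14) = (((-2 + 0)/6)*(-25 + 6))*(4 - 14) = (-2*⅙*(-19))*(-10) = -⅓*(-19)*(-10) = (19/3)*(-10) = -190/3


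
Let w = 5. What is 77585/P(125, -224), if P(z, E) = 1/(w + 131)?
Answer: 10551560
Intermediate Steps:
P(z, E) = 1/136 (P(z, E) = 1/(5 + 131) = 1/136)
77585/P(125, -224) = 77585/(1/136) = 77585*136 = 10551560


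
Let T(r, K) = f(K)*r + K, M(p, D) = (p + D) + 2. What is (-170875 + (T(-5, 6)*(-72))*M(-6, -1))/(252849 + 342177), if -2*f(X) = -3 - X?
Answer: -176815/595026 ≈ -0.29715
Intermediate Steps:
M(p, D) = 2 + D + p (M(p, D) = (D + p) + 2 = 2 + D + p)
f(X) = 3/2 + X/2 (f(X) = -(-3 - X)/2 = 3/2 + X/2)
T(r, K) = K + r*(3/2 + K/2) (T(r, K) = (3/2 + K/2)*r + K = r*(3/2 + K/2) + K = K + r*(3/2 + K/2))
(-170875 + (T(-5, 6)*(-72))*M(-6, -1))/(252849 + 342177) = (-170875 + ((6 + (1/2)*(-5)*(3 + 6))*(-72))*(2 - 1 - 6))/(252849 + 342177) = (-170875 + ((6 + (1/2)*(-5)*9)*(-72))*(-5))/595026 = (-170875 + ((6 - 45/2)*(-72))*(-5))*(1/595026) = (-170875 - 33/2*(-72)*(-5))*(1/595026) = (-170875 + 1188*(-5))*(1/595026) = (-170875 - 5940)*(1/595026) = -176815*1/595026 = -176815/595026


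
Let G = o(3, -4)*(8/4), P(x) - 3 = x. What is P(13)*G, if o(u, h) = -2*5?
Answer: -320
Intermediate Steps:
P(x) = 3 + x
o(u, h) = -10
G = -20 (G = -80/4 = -10*2 = -20)
P(13)*G = (3 + 13)*(-20) = 16*(-20) = -320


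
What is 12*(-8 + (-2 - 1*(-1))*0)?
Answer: -96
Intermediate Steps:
12*(-8 + (-2 - 1*(-1))*0) = 12*(-8 + (-2 + 1)*0) = 12*(-8 - 1*0) = 12*(-8 + 0) = 12*(-8) = -96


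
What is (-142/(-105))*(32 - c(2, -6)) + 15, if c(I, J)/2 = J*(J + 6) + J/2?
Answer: 6971/105 ≈ 66.391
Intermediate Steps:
c(I, J) = J + 2*J*(6 + J) (c(I, J) = 2*(J*(J + 6) + J/2) = 2*(J*(6 + J) + J*(½)) = 2*(J*(6 + J) + J/2) = 2*(J/2 + J*(6 + J)) = J + 2*J*(6 + J))
(-142/(-105))*(32 - c(2, -6)) + 15 = (-142/(-105))*(32 - (-6)*(13 + 2*(-6))) + 15 = (-142*(-1/105))*(32 - (-6)*(13 - 12)) + 15 = 142*(32 - (-6))/105 + 15 = 142*(32 - 1*(-6))/105 + 15 = 142*(32 + 6)/105 + 15 = (142/105)*38 + 15 = 5396/105 + 15 = 6971/105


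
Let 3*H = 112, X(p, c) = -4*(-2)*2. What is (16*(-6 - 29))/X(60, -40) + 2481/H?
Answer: 3523/112 ≈ 31.455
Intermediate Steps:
X(p, c) = 16 (X(p, c) = 8*2 = 16)
H = 112/3 (H = (⅓)*112 = 112/3 ≈ 37.333)
(16*(-6 - 29))/X(60, -40) + 2481/H = (16*(-6 - 29))/16 + 2481/(112/3) = (16*(-35))*(1/16) + 2481*(3/112) = -560*1/16 + 7443/112 = -35 + 7443/112 = 3523/112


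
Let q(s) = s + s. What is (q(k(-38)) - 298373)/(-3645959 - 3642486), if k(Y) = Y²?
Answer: 59097/1457689 ≈ 0.040542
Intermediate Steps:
q(s) = 2*s
(q(k(-38)) - 298373)/(-3645959 - 3642486) = (2*(-38)² - 298373)/(-3645959 - 3642486) = (2*1444 - 298373)/(-7288445) = (2888 - 298373)*(-1/7288445) = -295485*(-1/7288445) = 59097/1457689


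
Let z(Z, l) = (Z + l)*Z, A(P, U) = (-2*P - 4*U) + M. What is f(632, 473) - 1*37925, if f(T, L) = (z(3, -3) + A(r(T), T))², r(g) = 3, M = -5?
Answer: 6408596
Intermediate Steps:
A(P, U) = -5 - 4*U - 2*P (A(P, U) = (-2*P - 4*U) - 5 = (-4*U - 2*P) - 5 = -5 - 4*U - 2*P)
z(Z, l) = Z*(Z + l)
f(T, L) = (-11 - 4*T)² (f(T, L) = (3*(3 - 3) + (-5 - 4*T - 2*3))² = (3*0 + (-5 - 4*T - 6))² = (0 + (-11 - 4*T))² = (-11 - 4*T)²)
f(632, 473) - 1*37925 = (11 + 4*632)² - 1*37925 = (11 + 2528)² - 37925 = 2539² - 37925 = 6446521 - 37925 = 6408596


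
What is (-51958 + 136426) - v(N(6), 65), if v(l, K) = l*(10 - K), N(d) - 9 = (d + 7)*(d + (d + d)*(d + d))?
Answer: 192213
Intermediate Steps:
N(d) = 9 + (7 + d)*(d + 4*d²) (N(d) = 9 + (d + 7)*(d + (d + d)*(d + d)) = 9 + (7 + d)*(d + (2*d)*(2*d)) = 9 + (7 + d)*(d + 4*d²))
(-51958 + 136426) - v(N(6), 65) = (-51958 + 136426) - (9 + 4*6³ + 7*6 + 29*6²)*(10 - 1*65) = 84468 - (9 + 4*216 + 42 + 29*36)*(10 - 65) = 84468 - (9 + 864 + 42 + 1044)*(-55) = 84468 - 1959*(-55) = 84468 - 1*(-107745) = 84468 + 107745 = 192213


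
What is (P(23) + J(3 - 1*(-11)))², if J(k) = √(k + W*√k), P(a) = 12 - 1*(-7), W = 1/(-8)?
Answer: (76 + √2*√(112 - √14))²/16 ≈ 514.32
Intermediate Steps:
W = -⅛ (W = 1*(-⅛) = -⅛ ≈ -0.12500)
P(a) = 19 (P(a) = 12 + 7 = 19)
J(k) = √(k - √k/8)
(P(23) + J(3 - 1*(-11)))² = (19 + √(-2*√(3 - 1*(-11)) + 16*(3 - 1*(-11)))/4)² = (19 + √(-2*√(3 + 11) + 16*(3 + 11))/4)² = (19 + √(-2*√14 + 16*14)/4)² = (19 + √(-2*√14 + 224)/4)² = (19 + √(224 - 2*√14)/4)²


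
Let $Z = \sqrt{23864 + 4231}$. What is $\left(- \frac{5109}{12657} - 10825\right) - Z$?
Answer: $- \frac{45672378}{4219} - \sqrt{28095} \approx -10993.0$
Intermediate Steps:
$Z = \sqrt{28095} \approx 167.62$
$\left(- \frac{5109}{12657} - 10825\right) - Z = \left(- \frac{5109}{12657} - 10825\right) - \sqrt{28095} = \left(\left(-5109\right) \frac{1}{12657} - 10825\right) - \sqrt{28095} = \left(- \frac{1703}{4219} - 10825\right) - \sqrt{28095} = - \frac{45672378}{4219} - \sqrt{28095}$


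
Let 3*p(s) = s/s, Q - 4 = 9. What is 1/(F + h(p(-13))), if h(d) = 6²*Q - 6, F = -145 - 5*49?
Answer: 1/72 ≈ 0.013889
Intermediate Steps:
Q = 13 (Q = 4 + 9 = 13)
F = -390 (F = -145 - 245 = -390)
p(s) = ⅓ (p(s) = (s/s)/3 = (⅓)*1 = ⅓)
h(d) = 462 (h(d) = 6²*13 - 6 = 36*13 - 6 = 468 - 6 = 462)
1/(F + h(p(-13))) = 1/(-390 + 462) = 1/72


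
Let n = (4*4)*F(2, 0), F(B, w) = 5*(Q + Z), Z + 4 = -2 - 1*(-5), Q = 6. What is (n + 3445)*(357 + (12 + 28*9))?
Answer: 2387745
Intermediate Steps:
Z = -1 (Z = -4 + (-2 - 1*(-5)) = -4 + (-2 + 5) = -4 + 3 = -1)
F(B, w) = 25 (F(B, w) = 5*(6 - 1) = 5*5 = 25)
n = 400 (n = (4*4)*25 = 16*25 = 400)
(n + 3445)*(357 + (12 + 28*9)) = (400 + 3445)*(357 + (12 + 28*9)) = 3845*(357 + (12 + 252)) = 3845*(357 + 264) = 3845*621 = 2387745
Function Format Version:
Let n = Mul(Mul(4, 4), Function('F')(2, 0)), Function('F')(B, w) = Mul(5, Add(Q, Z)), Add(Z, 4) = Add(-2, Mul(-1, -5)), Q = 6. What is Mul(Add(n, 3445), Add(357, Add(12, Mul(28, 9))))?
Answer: 2387745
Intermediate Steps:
Z = -1 (Z = Add(-4, Add(-2, Mul(-1, -5))) = Add(-4, Add(-2, 5)) = Add(-4, 3) = -1)
Function('F')(B, w) = 25 (Function('F')(B, w) = Mul(5, Add(6, -1)) = Mul(5, 5) = 25)
n = 400 (n = Mul(Mul(4, 4), 25) = Mul(16, 25) = 400)
Mul(Add(n, 3445), Add(357, Add(12, Mul(28, 9)))) = Mul(Add(400, 3445), Add(357, Add(12, Mul(28, 9)))) = Mul(3845, Add(357, Add(12, 252))) = Mul(3845, Add(357, 264)) = Mul(3845, 621) = 2387745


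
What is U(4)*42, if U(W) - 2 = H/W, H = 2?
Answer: 105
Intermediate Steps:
U(W) = 2 + 2/W
U(4)*42 = (2 + 2/4)*42 = (2 + 2*(¼))*42 = (2 + ½)*42 = (5/2)*42 = 105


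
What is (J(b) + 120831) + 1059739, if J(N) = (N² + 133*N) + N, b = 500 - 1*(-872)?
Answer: 3246802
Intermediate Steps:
b = 1372 (b = 500 + 872 = 1372)
J(N) = N² + 134*N
(J(b) + 120831) + 1059739 = (1372*(134 + 1372) + 120831) + 1059739 = (1372*1506 + 120831) + 1059739 = (2066232 + 120831) + 1059739 = 2187063 + 1059739 = 3246802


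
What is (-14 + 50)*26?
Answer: 936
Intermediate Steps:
(-14 + 50)*26 = 36*26 = 936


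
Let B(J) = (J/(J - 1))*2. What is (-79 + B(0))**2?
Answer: 6241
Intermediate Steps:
B(J) = 2*J/(-1 + J) (B(J) = (J/(-1 + J))*2 = 2*J/(-1 + J))
(-79 + B(0))**2 = (-79 + 2*0/(-1 + 0))**2 = (-79 + 2*0/(-1))**2 = (-79 + 2*0*(-1))**2 = (-79 + 0)**2 = (-79)**2 = 6241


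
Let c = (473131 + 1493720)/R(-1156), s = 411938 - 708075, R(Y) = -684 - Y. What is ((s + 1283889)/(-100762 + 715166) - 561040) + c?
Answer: -40372989143693/72499672 ≈ -5.5687e+5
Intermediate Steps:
s = -296137
c = 1966851/472 (c = (473131 + 1493720)/(-684 - 1*(-1156)) = 1966851/(-684 + 1156) = 1966851/472 ≈ 4167.1)
((s + 1283889)/(-100762 + 715166) - 561040) + c = ((-296137 + 1283889)/(-100762 + 715166) - 561040) + 1966851/472 = (987752/614404 - 561040) + 1966851/472 = (987752*(1/614404) - 561040) + 1966851/472 = (246938/153601 - 561040) + 1966851/472 = -86176058102/153601 + 1966851/472 = -40372989143693/72499672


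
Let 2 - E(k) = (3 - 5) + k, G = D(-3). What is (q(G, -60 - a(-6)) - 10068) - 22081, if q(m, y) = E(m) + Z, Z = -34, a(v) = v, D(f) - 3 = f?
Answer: -32179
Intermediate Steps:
D(f) = 3 + f
G = 0 (G = 3 - 3 = 0)
E(k) = 4 - k (E(k) = 2 - ((3 - 5) + k) = 2 - (-2 + k) = 2 + (2 - k) = 4 - k)
q(m, y) = -30 - m (q(m, y) = (4 - m) - 34 = -30 - m)
(q(G, -60 - a(-6)) - 10068) - 22081 = ((-30 - 1*0) - 10068) - 22081 = ((-30 + 0) - 10068) - 22081 = (-30 - 10068) - 22081 = -10098 - 22081 = -32179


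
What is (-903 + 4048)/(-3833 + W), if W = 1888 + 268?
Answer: -3145/1677 ≈ -1.8754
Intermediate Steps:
W = 2156
(-903 + 4048)/(-3833 + W) = (-903 + 4048)/(-3833 + 2156) = 3145/(-1677) = 3145*(-1/1677) = -3145/1677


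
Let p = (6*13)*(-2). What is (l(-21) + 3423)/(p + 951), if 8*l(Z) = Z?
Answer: 9121/2120 ≈ 4.3024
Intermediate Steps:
l(Z) = Z/8
p = -156 (p = 78*(-2) = -156)
(l(-21) + 3423)/(p + 951) = ((⅛)*(-21) + 3423)/(-156 + 951) = (-21/8 + 3423)/795 = (27363/8)*(1/795) = 9121/2120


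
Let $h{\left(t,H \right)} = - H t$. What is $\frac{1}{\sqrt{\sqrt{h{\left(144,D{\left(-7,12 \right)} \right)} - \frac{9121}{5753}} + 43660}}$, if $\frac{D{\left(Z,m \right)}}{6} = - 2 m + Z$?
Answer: $\frac{\sqrt{5753}}{\sqrt{251175980 + \sqrt{886417815943}}} \approx 0.0047769$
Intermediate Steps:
$D{\left(Z,m \right)} = - 12 m + 6 Z$ ($D{\left(Z,m \right)} = 6 \left(- 2 m + Z\right) = 6 \left(Z - 2 m\right) = - 12 m + 6 Z$)
$h{\left(t,H \right)} = - H t$
$\frac{1}{\sqrt{\sqrt{h{\left(144,D{\left(-7,12 \right)} \right)} - \frac{9121}{5753}} + 43660}} = \frac{1}{\sqrt{\sqrt{\left(-1\right) \left(\left(-12\right) 12 + 6 \left(-7\right)\right) 144 - \frac{9121}{5753}} + 43660}} = \frac{1}{\sqrt{\sqrt{\left(-1\right) \left(-144 - 42\right) 144 - \frac{9121}{5753}} + 43660}} = \frac{1}{\sqrt{\sqrt{\left(-1\right) \left(-186\right) 144 - \frac{9121}{5753}} + 43660}} = \frac{1}{\sqrt{\sqrt{26784 - \frac{9121}{5753}} + 43660}} = \frac{1}{\sqrt{\sqrt{\frac{154079231}{5753}} + 43660}} = \frac{1}{\sqrt{\frac{\sqrt{886417815943}}{5753} + 43660}} = \frac{1}{\sqrt{43660 + \frac{\sqrt{886417815943}}{5753}}}$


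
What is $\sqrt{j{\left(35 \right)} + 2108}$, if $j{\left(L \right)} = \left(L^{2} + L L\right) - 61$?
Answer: $\sqrt{4497} \approx 67.06$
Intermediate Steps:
$j{\left(L \right)} = -61 + 2 L^{2}$ ($j{\left(L \right)} = \left(L^{2} + L^{2}\right) - 61 = 2 L^{2} - 61 = -61 + 2 L^{2}$)
$\sqrt{j{\left(35 \right)} + 2108} = \sqrt{\left(-61 + 2 \cdot 35^{2}\right) + 2108} = \sqrt{\left(-61 + 2 \cdot 1225\right) + 2108} = \sqrt{\left(-61 + 2450\right) + 2108} = \sqrt{2389 + 2108} = \sqrt{4497}$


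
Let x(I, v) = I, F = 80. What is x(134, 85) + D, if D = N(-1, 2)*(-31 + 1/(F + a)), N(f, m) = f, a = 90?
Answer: 28049/170 ≈ 164.99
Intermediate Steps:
D = 5269/170 (D = -(-31 + 1/(80 + 90)) = -(-31 + 1/170) = -1*(-5269/170) = 5269/170 ≈ 30.994)
x(134, 85) + D = 134 + 5269/170 = 28049/170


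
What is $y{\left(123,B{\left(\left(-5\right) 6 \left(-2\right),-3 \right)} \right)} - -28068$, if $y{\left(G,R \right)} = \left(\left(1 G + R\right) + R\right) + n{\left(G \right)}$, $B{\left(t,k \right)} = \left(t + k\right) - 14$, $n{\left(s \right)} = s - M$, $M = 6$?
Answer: $28394$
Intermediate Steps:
$n{\left(s \right)} = -6 + s$ ($n{\left(s \right)} = s - 6 = -6 + s$)
$B{\left(t,k \right)} = -14 + k + t$ ($B{\left(t,k \right)} = \left(k + t\right) - 14 = -14 + k + t$)
$y{\left(G,R \right)} = -6 + 2 G + 2 R$ ($y{\left(G,R \right)} = \left(\left(1 G + R\right) + R\right) + \left(-6 + G\right) = \left(\left(G + R\right) + R\right) + \left(-6 + G\right) = \left(G + 2 R\right) + \left(-6 + G\right) = -6 + 2 G + 2 R$)
$y{\left(123,B{\left(\left(-5\right) 6 \left(-2\right),-3 \right)} \right)} - -28068 = \left(-6 + 2 \cdot 123 + 2 \left(-14 - 3 + \left(-5\right) 6 \left(-2\right)\right)\right) - -28068 = \left(-6 + 246 + 2 \left(-14 - 3 - -60\right)\right) + 28068 = \left(-6 + 246 + 2 \left(-14 - 3 + 60\right)\right) + 28068 = \left(-6 + 246 + 2 \cdot 43\right) + 28068 = \left(-6 + 246 + 86\right) + 28068 = 326 + 28068 = 28394$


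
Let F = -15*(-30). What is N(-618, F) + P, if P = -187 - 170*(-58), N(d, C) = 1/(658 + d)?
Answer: 386921/40 ≈ 9673.0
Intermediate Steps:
F = 450
P = 9673 (P = -187 + 9860 = 9673)
N(-618, F) + P = 1/(658 - 618) + 9673 = 1/40 + 9673 = 386921/40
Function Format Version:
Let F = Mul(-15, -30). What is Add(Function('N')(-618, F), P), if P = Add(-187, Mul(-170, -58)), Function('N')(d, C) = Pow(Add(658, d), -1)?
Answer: Rational(386921, 40) ≈ 9673.0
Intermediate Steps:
F = 450
P = 9673 (P = Add(-187, 9860) = 9673)
Add(Function('N')(-618, F), P) = Add(Pow(Add(658, -618), -1), 9673) = Add(Pow(40, -1), 9673) = Add(Rational(1, 40), 9673) = Rational(386921, 40)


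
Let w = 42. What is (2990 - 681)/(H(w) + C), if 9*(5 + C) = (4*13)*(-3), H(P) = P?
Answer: 6927/59 ≈ 117.41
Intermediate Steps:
C = -67/3 (C = -5 + ((4*13)*(-3))/9 = -5 + (52*(-3))/9 = -5 + (⅑)*(-156) = -5 - 52/3 = -67/3 ≈ -22.333)
(2990 - 681)/(H(w) + C) = (2990 - 681)/(42 - 67/3) = 2309/(59/3) = 2309*(3/59) = 6927/59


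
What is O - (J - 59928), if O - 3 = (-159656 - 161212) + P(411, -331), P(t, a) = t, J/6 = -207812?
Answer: 986346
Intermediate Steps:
J = -1246872 (J = 6*(-207812) = -1246872)
O = -320454 (O = 3 + ((-159656 - 161212) + 411) = 3 + (-320868 + 411) = 3 - 320457 = -320454)
O - (J - 59928) = -320454 - (-1246872 - 59928) = -320454 - 1*(-1306800) = -320454 + 1306800 = 986346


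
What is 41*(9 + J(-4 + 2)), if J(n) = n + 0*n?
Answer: 287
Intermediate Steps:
J(n) = n (J(n) = n + 0 = n)
41*(9 + J(-4 + 2)) = 41*(9 + (-4 + 2)) = 41*(9 - 2) = 41*7 = 287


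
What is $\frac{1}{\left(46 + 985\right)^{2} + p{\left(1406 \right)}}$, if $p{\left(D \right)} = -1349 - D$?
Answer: $\frac{1}{1060206} \approx 9.4321 \cdot 10^{-7}$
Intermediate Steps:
$\frac{1}{\left(46 + 985\right)^{2} + p{\left(1406 \right)}} = \frac{1}{\left(46 + 985\right)^{2} - 2755} = \frac{1}{1031^{2} - 2755} = \frac{1}{1062961 - 2755} = \frac{1}{1060206}$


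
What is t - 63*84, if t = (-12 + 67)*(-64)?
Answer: -8812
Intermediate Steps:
t = -3520 (t = 55*(-64) = -3520)
t - 63*84 = -3520 - 63*84 = -3520 - 1*5292 = -3520 - 5292 = -8812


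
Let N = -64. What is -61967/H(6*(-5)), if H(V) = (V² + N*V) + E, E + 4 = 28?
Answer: -61967/2844 ≈ -21.789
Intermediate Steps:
E = 24 (E = -4 + 28 = 24)
H(V) = 24 + V² - 64*V (H(V) = (V² - 64*V) + 24 = 24 + V² - 64*V)
-61967/H(6*(-5)) = -61967/(24 + (6*(-5))² - 384*(-5)) = -61967/(24 + (-30)² - 64*(-30)) = -61967/(24 + 900 + 1920) = -61967/2844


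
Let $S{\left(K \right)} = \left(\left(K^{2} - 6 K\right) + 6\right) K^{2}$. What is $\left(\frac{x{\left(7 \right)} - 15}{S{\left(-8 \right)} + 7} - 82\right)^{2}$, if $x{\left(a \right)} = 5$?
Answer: $\frac{384211543104}{57138481} \approx 6724.2$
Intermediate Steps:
$S{\left(K \right)} = K^{2} \left(6 + K^{2} - 6 K\right)$ ($S{\left(K \right)} = \left(6 + K^{2} - 6 K\right) K^{2} = K^{2} \left(6 + K^{2} - 6 K\right)$)
$\left(\frac{x{\left(7 \right)} - 15}{S{\left(-8 \right)} + 7} - 82\right)^{2} = \left(\frac{5 - 15}{\left(-8\right)^{2} \left(6 + \left(-8\right)^{2} - -48\right) + 7} - 82\right)^{2} = \left(- \frac{10}{64 \left(6 + 64 + 48\right) + 7} - 82\right)^{2} = \left(- \frac{10}{64 \cdot 118 + 7} - 82\right)^{2} = \left(- \frac{10}{7552 + 7} - 82\right)^{2} = \left(- \frac{10}{7559} - 82\right)^{2} = \left(- \frac{619848}{7559}\right)^{2} = \frac{384211543104}{57138481}$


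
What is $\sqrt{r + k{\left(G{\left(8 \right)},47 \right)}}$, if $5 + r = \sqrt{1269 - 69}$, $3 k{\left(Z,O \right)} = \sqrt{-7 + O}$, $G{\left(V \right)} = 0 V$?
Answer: $\frac{\sqrt{-45 + 6 \sqrt{10} + 180 \sqrt{3}}}{3} \approx 5.6346$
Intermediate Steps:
$G{\left(V \right)} = 0$
$k{\left(Z,O \right)} = \frac{\sqrt{-7 + O}}{3}$
$r = -5 + 20 \sqrt{3}$ ($r = -5 + \sqrt{1269 - 69} = -5 + \sqrt{1200} = -5 + 20 \sqrt{3} \approx 29.641$)
$\sqrt{r + k{\left(G{\left(8 \right)},47 \right)}} = \sqrt{\left(-5 + 20 \sqrt{3}\right) + \frac{\sqrt{-7 + 47}}{3}} = \sqrt{\left(-5 + 20 \sqrt{3}\right) + \frac{\sqrt{40}}{3}} = \sqrt{\left(-5 + 20 \sqrt{3}\right) + \frac{2 \sqrt{10}}{3}} = \sqrt{-5 + 20 \sqrt{3} + \frac{2 \sqrt{10}}{3}}$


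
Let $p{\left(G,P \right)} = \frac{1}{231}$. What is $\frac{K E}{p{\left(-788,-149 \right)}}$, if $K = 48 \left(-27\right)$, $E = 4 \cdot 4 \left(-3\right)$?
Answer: $14370048$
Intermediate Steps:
$E = -48$ ($E = 16 \left(-3\right) = -48$)
$p{\left(G,P \right)} = \frac{1}{231}$
$K = -1296$
$\frac{K E}{p{\left(-788,-149 \right)}} = \left(-1296\right) \left(-48\right) \frac{1}{\frac{1}{231}} = 62208 \cdot 231 = 14370048$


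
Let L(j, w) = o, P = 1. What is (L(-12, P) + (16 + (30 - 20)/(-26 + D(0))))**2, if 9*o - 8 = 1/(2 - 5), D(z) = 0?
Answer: 33408400/123201 ≈ 271.17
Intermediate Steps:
o = 23/27 (o = 8/9 + 1/(9*(2 - 5)) = 8/9 + (1/9)/(-3) = 8/9 + (1/9)*(-1/3) = 8/9 - 1/27 = 23/27 ≈ 0.85185)
L(j, w) = 23/27
(L(-12, P) + (16 + (30 - 20)/(-26 + D(0))))**2 = (23/27 + (16 + (30 - 20)/(-26 + 0)))**2 = (23/27 + (16 + 10/(-26)))**2 = (23/27 + (16 + 10*(-1/26)))**2 = (23/27 + (16 - 5/13))**2 = (23/27 + 203/13)**2 = (5780/351)**2 = 33408400/123201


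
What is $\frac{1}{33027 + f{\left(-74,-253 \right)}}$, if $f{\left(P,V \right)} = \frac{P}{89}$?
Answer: $\frac{89}{2939329} \approx 3.0279 \cdot 10^{-5}$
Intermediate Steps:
$f{\left(P,V \right)} = \frac{P}{89}$ ($f{\left(P,V \right)} = P \frac{1}{89} = \frac{P}{89}$)
$\frac{1}{33027 + f{\left(-74,-253 \right)}} = \frac{1}{33027 + \frac{1}{89} \left(-74\right)} = \frac{1}{33027 - \frac{74}{89}} = \frac{1}{\frac{2939329}{89}} = \frac{89}{2939329}$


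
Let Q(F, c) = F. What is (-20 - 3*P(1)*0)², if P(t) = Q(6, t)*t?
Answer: 400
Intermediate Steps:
P(t) = 6*t
(-20 - 3*P(1)*0)² = (-20 - 18*0)² = (-20 + 0)² = (-20)² = 400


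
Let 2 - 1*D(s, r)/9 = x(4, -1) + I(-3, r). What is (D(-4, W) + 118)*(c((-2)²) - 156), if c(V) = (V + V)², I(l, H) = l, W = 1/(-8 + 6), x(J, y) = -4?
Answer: -18308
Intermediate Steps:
W = -½ (W = 1/(-2) = -½ ≈ -0.50000)
D(s, r) = 81 (D(s, r) = 18 - 9*(-4 - 3) = 18 - 9*(-7) = 18 + 63 = 81)
c(V) = 4*V² (c(V) = (2*V)² = 4*V²)
(D(-4, W) + 118)*(c((-2)²) - 156) = (81 + 118)*(4*((-2)²)² - 156) = 199*(4*4² - 156) = 199*(4*16 - 156) = 199*(64 - 156) = 199*(-92) = -18308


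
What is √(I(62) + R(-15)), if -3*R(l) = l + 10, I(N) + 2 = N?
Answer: √555/3 ≈ 7.8528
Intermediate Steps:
I(N) = -2 + N
R(l) = -10/3 - l/3 (R(l) = -(l + 10)/3 = -(10 + l)/3 = -10/3 - l/3)
√(I(62) + R(-15)) = √((-2 + 62) + (-10/3 - ⅓*(-15))) = √(60 + (-10/3 + 5)) = √(60 + 5/3) = √(185/3) = √555/3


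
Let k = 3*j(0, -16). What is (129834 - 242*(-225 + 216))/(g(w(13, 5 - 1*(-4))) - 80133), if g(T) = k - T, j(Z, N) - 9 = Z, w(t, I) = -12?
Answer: -22002/13349 ≈ -1.6482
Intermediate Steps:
j(Z, N) = 9 + Z
k = 27 (k = 3*(9 + 0) = 3*9 = 27)
g(T) = 27 - T
(129834 - 242*(-225 + 216))/(g(w(13, 5 - 1*(-4))) - 80133) = (129834 - 242*(-225 + 216))/((27 - 1*(-12)) - 80133) = (129834 - 242*(-9))/((27 + 12) - 80133) = (129834 + 2178)/(39 - 80133) = 132012/(-80094) = 132012*(-1/80094) = -22002/13349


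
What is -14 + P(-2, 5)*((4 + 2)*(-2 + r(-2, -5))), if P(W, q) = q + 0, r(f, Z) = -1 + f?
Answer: -164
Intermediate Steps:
P(W, q) = q
-14 + P(-2, 5)*((4 + 2)*(-2 + r(-2, -5))) = -14 + 5*((4 + 2)*(-2 + (-1 - 2))) = -14 + 5*(6*(-2 - 3)) = -14 + 5*(6*(-5)) = -14 + 5*(-30) = -14 - 150 = -164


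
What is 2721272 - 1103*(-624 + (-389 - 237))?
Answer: 4100022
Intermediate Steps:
2721272 - 1103*(-624 + (-389 - 237)) = 2721272 - 1103*(-624 - 626) = 2721272 - 1103*(-1250) = 2721272 + 1378750 = 4100022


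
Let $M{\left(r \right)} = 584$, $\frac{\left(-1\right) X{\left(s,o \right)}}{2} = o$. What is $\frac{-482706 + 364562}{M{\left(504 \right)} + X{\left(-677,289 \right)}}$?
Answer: $- \frac{59072}{3} \approx -19691.0$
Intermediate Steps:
$X{\left(s,o \right)} = - 2 o$
$\frac{-482706 + 364562}{M{\left(504 \right)} + X{\left(-677,289 \right)}} = \frac{-482706 + 364562}{584 - 578} = - \frac{118144}{584 - 578} = - \frac{118144}{6} = \left(-118144\right) \frac{1}{6} = - \frac{59072}{3}$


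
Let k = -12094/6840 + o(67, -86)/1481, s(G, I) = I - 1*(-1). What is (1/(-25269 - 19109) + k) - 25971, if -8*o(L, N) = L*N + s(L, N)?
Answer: -5837929918367261/224775457560 ≈ -25972.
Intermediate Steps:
s(G, I) = 1 + I (s(G, I) = I + 1 = 1 + I)
o(L, N) = -1/8 - N/8 - L*N/8 (o(L, N) = -(L*N + (1 + N))/8 = -(1 + N + L*N)/8 = -1/8 - N/8 - L*N/8)
k = -12912029/10130040 (k = -12094/6840 + (-1/8 - 1/8*(-86) - 1/8*67*(-86))/1481 = -12094*1/6840 + (-1/8 + 43/4 + 2881/4)*(1/1481) = -6047/3420 + (5847/8)*(1/1481) = -6047/3420 + 5847/11848 = -12912029/10130040 ≈ -1.2746)
(1/(-25269 - 19109) + k) - 25971 = (1/(-25269 - 19109) - 12912029/10130040) - 25971 = (1/(-44378) - 12912029/10130040) - 25971 = (-1/44378 - 12912029/10130040) - 25971 = -286510076501/224775457560 - 25971 = -5837929918367261/224775457560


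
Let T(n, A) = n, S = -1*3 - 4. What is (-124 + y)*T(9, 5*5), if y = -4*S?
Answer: -864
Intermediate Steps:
S = -7 (S = -3 - 4 = -7)
y = 28 (y = -4*(-7) = 28)
(-124 + y)*T(9, 5*5) = (-124 + 28)*9 = -96*9 = -864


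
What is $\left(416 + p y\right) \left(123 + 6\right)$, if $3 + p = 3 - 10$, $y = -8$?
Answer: $63984$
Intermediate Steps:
$p = -10$ ($p = -3 + \left(3 - 10\right) = -3 - 7 = -10$)
$\left(416 + p y\right) \left(123 + 6\right) = \left(416 - -80\right) \left(123 + 6\right) = \left(416 + 80\right) 129 = 496 \cdot 129 = 63984$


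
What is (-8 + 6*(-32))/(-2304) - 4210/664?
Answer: -149485/23904 ≈ -6.2536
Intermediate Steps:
(-8 + 6*(-32))/(-2304) - 4210/664 = (-8 - 192)*(-1/2304) - 4210*1/664 = -200*(-1/2304) - 2105/332 = 25/288 - 2105/332 = -149485/23904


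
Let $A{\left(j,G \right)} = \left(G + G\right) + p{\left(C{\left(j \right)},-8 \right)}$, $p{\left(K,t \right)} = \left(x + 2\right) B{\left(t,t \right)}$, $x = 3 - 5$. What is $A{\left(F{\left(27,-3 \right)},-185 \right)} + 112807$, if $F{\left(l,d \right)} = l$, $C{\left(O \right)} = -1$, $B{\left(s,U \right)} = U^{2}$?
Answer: $112437$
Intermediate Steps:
$x = -2$ ($x = 3 - 5 = -2$)
$p{\left(K,t \right)} = 0$ ($p{\left(K,t \right)} = \left(-2 + 2\right) t^{2} = 0 t^{2} = 0$)
$A{\left(j,G \right)} = 2 G$ ($A{\left(j,G \right)} = \left(G + G\right) + 0 = 2 G + 0 = 2 G$)
$A{\left(F{\left(27,-3 \right)},-185 \right)} + 112807 = 2 \left(-185\right) + 112807 = -370 + 112807 = 112437$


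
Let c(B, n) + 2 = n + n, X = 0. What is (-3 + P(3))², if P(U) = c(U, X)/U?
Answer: 121/9 ≈ 13.444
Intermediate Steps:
c(B, n) = -2 + 2*n (c(B, n) = -2 + (n + n) = -2 + 2*n)
P(U) = -2/U (P(U) = (-2 + 2*0)/U = (-2 + 0)/U = -2/U)
(-3 + P(3))² = (-3 - 2/3)² = (-3 - 2*⅓)² = (-3 - ⅔)² = (-11/3)² = 121/9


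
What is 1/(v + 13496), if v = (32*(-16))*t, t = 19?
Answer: 1/3768 ≈ 0.00026539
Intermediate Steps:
v = -9728 (v = (32*(-16))*19 = -512*19 = -9728)
1/(v + 13496) = 1/(-9728 + 13496) = 1/3768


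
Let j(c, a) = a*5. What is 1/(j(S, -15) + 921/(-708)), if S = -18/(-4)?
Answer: -236/18007 ≈ -0.013106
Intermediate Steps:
S = 9/2 (S = -18*(-1/4) = 9/2 ≈ 4.5000)
j(c, a) = 5*a
1/(j(S, -15) + 921/(-708)) = 1/(5*(-15) + 921/(-708)) = 1/(-75 + 921*(-1/708)) = 1/(-75 - 307/236) = 1/(-18007/236) = -236/18007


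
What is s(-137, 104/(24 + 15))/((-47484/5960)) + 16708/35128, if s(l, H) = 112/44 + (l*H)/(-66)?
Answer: -5559212467/10320861078 ≈ -0.53864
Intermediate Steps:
s(l, H) = 28/11 - H*l/66 (s(l, H) = 112*(1/44) + (H*l)*(-1/66) = 28/11 - H*l/66)
s(-137, 104/(24 + 15))/((-47484/5960)) + 16708/35128 = (28/11 - 1/66*104/(24 + 15)*(-137))/((-47484/5960)) + 16708/35128 = (28/11 - 1/66*104/39*(-137))/((-47484*1/5960)) + 16708*(1/35128) = (28/11 - 1/66*104*(1/39)*(-137))/(-11871/1490) + 4177/8782 = (28/11 - 1/66*8/3*(-137))*(-1490/11871) + 4177/8782 = (28/11 + 548/99)*(-1490/11871) + 4177/8782 = (800/99)*(-1490/11871) + 4177/8782 = -1192000/1175229 + 4177/8782 = -5559212467/10320861078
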